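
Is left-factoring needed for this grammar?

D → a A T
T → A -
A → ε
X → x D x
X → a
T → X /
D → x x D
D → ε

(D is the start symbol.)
No, left-factoring is not needed

Left-factoring is needed when two productions for the same non-terminal
share a common prefix on the right-hand side.

Productions for D:
  D → a A T
  D → x x D
  D → ε
Productions for T:
  T → A -
  T → X /
Productions for X:
  X → x D x
  X → a

No common prefixes found.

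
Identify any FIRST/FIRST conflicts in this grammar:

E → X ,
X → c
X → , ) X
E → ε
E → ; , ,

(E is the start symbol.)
No FIRST/FIRST conflicts.

A FIRST/FIRST conflict occurs when two productions N → α and N → β for the same non-terminal have FIRST(α) ∩ FIRST(β) ≠ ∅ (with ε ∈ FIRST of a nullable right-hand side, so two nullable alternatives also conflict).

FIRST sets of the non-terminals at (or reachable through a nullable prefix from) the front of some alternative:
  FIRST(X) = { ',', 'c' }

Productions for E:
  E → X ,: FIRST = { ',', 'c' }
  E → ε: FIRST = { ε }
  E → ; , ,: FIRST = { ';' }
Productions for X:
  X → c: FIRST = { 'c' }
  X → , ) X: FIRST = { ',' }

All alternatives of each non-terminal have pairwise disjoint FIRST sets.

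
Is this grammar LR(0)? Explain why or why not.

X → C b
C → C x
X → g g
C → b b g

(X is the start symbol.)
A grammar is LR(0) if no state in the canonical LR(0) collection has:
  - both a shift item (dot before a terminal) and a complete item (shift-reduce conflict), or
  - two or more complete items (reduce-reduce conflict; the accept item [X' → X .] counts as a complete item here).

Augment with X' → X and build the canonical LR(0) collection (I0 = CLOSURE({[X' → . X]}), then GOTO on every symbol after a dot until no new states appear). It has 10 states:
  I0: { [C → . C x], [C → . b b g], [X → . C b], [X → . g g], [X' → . X] }  — shift
  I1: { [C → C . x], [X → C . b] }  — shift
  I2: { [X' → X .] }  — accept
  I3: { [C → b . b g] }  — shift
  I4: { [X → g . g] }  — shift
  I5: { [X → g g .] }  — reduce
  I6: { [C → b b . g] }  — shift
  I7: { [C → b b g .] }  — reduce
  I8: { [X → C b .] }  — reduce
  I9: { [C → C x .] }  — reduce

Every state is either a pure shift/goto state or contains exactly one complete item and nothing to shift — no conflicts. The grammar is LR(0).

Answer: Yes, the grammar is LR(0)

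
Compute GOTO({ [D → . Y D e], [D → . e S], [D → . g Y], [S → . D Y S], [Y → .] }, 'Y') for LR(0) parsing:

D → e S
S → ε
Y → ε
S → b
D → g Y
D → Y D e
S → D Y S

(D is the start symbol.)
GOTO(I, 'Y') = CLOSURE({ [A → αX.β] : [A → α.Xβ] ∈ I, X = 'Y' })

Items with dot before 'Y', with the dot advanced:
  [D → . Y D e] → [D → Y . D e]
Closure of the advanced items:
  [D → Y . D e] has the dot before D: add [D → . e S], [D → . g Y], [D → . Y D e]
  [D → . Y D e] has the dot before Y: add [Y → .]

GOTO = { [D → . Y D e], [D → . e S], [D → . g Y], [D → Y . D e], [Y → .] }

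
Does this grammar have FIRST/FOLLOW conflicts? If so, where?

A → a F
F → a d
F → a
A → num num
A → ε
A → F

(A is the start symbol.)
No FIRST/FOLLOW conflicts.

Nullable non-terminals: A.
FIRST sets used below: FIRST(F) = { 'a' }

A: nullable alternative(s) A → ε; FOLLOW(A) = { $ }
  A → a F: FIRST \ {ε} = { 'a' } — disjoint from FOLLOW(A)
  A → num num: FIRST \ {ε} = { 'num' } — disjoint from FOLLOW(A)
  A → ε: FIRST \ {ε} = { } — this is the only nullable alternative, skip
  A → F: FIRST \ {ε} = { 'a' } — disjoint from FOLLOW(A)

F has no nullable alternative, so no FIRST/FOLLOW check is needed there.

No FIRST/FOLLOW conflicts found.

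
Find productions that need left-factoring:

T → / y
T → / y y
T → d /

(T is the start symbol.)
Yes, T has productions with common prefix '/ y'

Left-factoring is needed when two productions for the same non-terminal
share a common prefix on the right-hand side.

Productions for T:
  T → / y
  T → / y y
  T → d /

Found common prefix '/ y' in productions for T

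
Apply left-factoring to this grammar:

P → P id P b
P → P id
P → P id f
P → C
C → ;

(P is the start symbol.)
Left-factoring transforms A → αβ₁ | αβ₂ into A → αA' and A' → β₁ | β₂
(α is the longest common prefix among the alternatives). Repeat until
no nonterminal has two alternatives with a common prefix.

Round 1: P has alternatives sharing prefix 'P id'. Introduce P': P → P id P'
  Add: P' → P b
  Add: P' → ε
  Add: P' → f

No remaining common prefixes — done.

Resulting grammar:
P → P id P'
P' → P b
P' → ε
P' → f
P → C
C → ;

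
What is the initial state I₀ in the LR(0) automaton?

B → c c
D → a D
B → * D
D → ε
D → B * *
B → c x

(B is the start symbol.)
{ [B → . * D], [B → . c c], [B → . c x], [B' → . B] }

First, augment the grammar with B' → B
I₀ = CLOSURE({ [B' → . B] }):
  [B' → . B] has the dot before B: add [B → . c c], [B → . * D], [B → . c x]
No further items can be added.

I₀ = { [B → . * D], [B → . c c], [B → . c x], [B' → . B] }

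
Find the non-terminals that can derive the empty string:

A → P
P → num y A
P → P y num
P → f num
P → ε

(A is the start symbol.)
{ 'A', 'P' }

A non-terminal is nullable if it can derive ε (the empty string): either it has an ε-production, or it has a production whose right-hand side consists entirely of nullable non-terminals.

ε-productions: P → ε
So P is immediately nullable.
A → P: every symbol on the right is nullable, so A is nullable too.
Every non-terminal is now nullable.
Nullable = { 'A', 'P' }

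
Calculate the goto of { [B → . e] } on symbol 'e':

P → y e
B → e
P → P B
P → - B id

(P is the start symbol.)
GOTO(I, 'e') = CLOSURE({ [A → αX.β] : [A → α.Xβ] ∈ I, X = 'e' })

Items with dot before 'e', with the dot advanced:
  [B → . e] → [B → e .]
Closure adds nothing (no advanced item has the dot before a non-terminal).

GOTO = { [B → e .] }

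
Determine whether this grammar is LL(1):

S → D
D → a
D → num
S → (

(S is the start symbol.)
Yes, the grammar is LL(1).

Relevant sets:
  FIRST(D) = { 'a', 'num' }

For S:
  PREDICT(S → D) = { 'a', 'num' }
  PREDICT(S → '(') = { '(' }
For D:
  PREDICT(D → a) = { 'a' }
  PREDICT(D → num) = { 'num' }

All predict sets are disjoint. The grammar IS LL(1).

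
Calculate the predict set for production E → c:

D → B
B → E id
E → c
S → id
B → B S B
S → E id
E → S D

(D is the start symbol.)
{ 'c' }

PREDICT(E → c) = (FIRST(RHS) \ {ε}) ∪ (FOLLOW(E) if ε ∈ FIRST(RHS), i.e. RHS ⇒* ε)
FIRST(c) = { 'c' }
ε ∉ FIRST(c), so FOLLOW(E) is not added.
PREDICT(E → c) = { 'c' }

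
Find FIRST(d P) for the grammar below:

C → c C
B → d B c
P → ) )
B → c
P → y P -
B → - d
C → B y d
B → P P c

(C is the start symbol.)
To compute FIRST(d P), process the symbols left to right:
Symbol d is a terminal. Add 'd' and stop.
FIRST(d P) = { 'd' }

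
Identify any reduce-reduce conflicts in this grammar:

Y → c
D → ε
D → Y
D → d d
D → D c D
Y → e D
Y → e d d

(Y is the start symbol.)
A reduce-reduce conflict occurs when an LR(0) state has two complete items [A → α .] and [B → β .] — both call for a reduction, and with no lookahead the parser cannot choose between them.

Augment with Y' → Y and build the canonical LR(0) collection (I0 = CLOSURE({[Y' → . Y]}), then GOTO on every symbol after a dot until no new states appear). It has 12 states:
  I0: { [Y → . c], [Y → . e D], [Y → . e d d], [Y' → . Y] }  — shift
  I1: { [Y' → Y .] }  — accept
  I2: { [Y → c .] }  — reduce
  I3: { [D → . D c D], [D → . Y], [D → . d d], [D → .], [Y → . c], [Y → . e D], [Y → . e d d], [Y → e . D], [Y → e . d d] }  — shift, reduce
  I4: { [D → D . c D], [Y → e D .] }  — shift, reduce
  I5: { [D → Y .] }  — reduce
  I6: { [D → d . d], [Y → e d . d] }  — shift
  I7: { [D → d d .], [Y → e d d .] }  — 2 reduces
  I8: { [D → . D c D], [D → . Y], [D → . d d], [D → .], [D → D c . D], [Y → . c], [Y → . e D], [Y → . e d d] }  — shift, reduce
  I9: { [D → D . c D], [D → D c D .] }  — shift, reduce
  I10: { [D → d . d] }  — shift
  I11: { [D → d d .] }  — reduce

I7 contains complete items [D → d d .], [Y → e d d .] — reduce-reduce conflict.

Answer: Yes — I7: [D → d d .] vs [Y → e d d .]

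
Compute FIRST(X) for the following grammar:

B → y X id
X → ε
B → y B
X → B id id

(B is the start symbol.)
To compute FIRST(X), examine every production with X on the left-hand side, reading each right-hand side left to right until a non-nullable symbol is reached.

FIRST sets of the other non-terminals involved (by the same procedure, iterated to a fixed point):
  FIRST(B) = { 'y' }

From X → ε:
  - ε-production, so ε ∈ FIRST(X)
From X → B id id:
  - B is a non-terminal: add FIRST(B) \ {ε} = { 'y' }
    B is not nullable, so stop

Collecting: FIRST(X) = { 'y', ε }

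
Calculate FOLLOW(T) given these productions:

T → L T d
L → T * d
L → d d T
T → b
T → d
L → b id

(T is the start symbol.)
{ $, '*', 'b', 'd' }

To compute FOLLOW(T), find every occurrence of T on a right-hand side N → α T β: add FIRST(β) \ {ε}, and if β is empty or nullable also add FOLLOW(N). Iterate to a fixed point.

T is the start symbol, so $ ∈ FOLLOW(T).
In T → L T d: T is followed by d, add FIRST(d) \ {ε} = { 'd' }
In L → T * d: T is followed by '*' d, add FIRST('*' d) \ {ε} = { '*' }
In L → d d T: T is at the end, add FOLLOW(L)

The FOLLOW sets referred to above (computed the same way, to a fixed point):
  FOLLOW(L) = { 'b', 'd' }

Taking the union: FOLLOW(T) = { $, '*', 'b', 'd' }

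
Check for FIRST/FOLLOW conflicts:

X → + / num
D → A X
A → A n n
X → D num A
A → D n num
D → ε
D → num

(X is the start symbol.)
Yes. D → A X with FOLLOW(D) on { 'n', 'num' }; D → num with FOLLOW(D) on { 'num' }

A FIRST/FOLLOW conflict occurs when a non-terminal N has a nullable alternative N → β (β ⇒* ε) and another alternative N → α with FIRST(α) ∩ FOLLOW(N) ≠ ∅: on such a lookahead the parser cannot decide between expanding α and letting N vanish via β.

Nullable non-terminals: D.
FIRST sets used below: FIRST(A) = { 'n', 'num' }

D: nullable alternative(s) D → ε; FOLLOW(D) = { 'n', 'num' }
  D → A X: FIRST \ {ε} = { 'n', 'num' } — overlaps FOLLOW(D) on { 'n', 'num' }: CONFLICT
  D → ε: FIRST \ {ε} = { } — this is the only nullable alternative, skip
  D → num: FIRST \ {ε} = { 'num' } — overlaps FOLLOW(D) on { 'num' }: CONFLICT

A, X have no nullable alternative, so no FIRST/FOLLOW check is needed there.

So the grammar has 2 FIRST/FOLLOW conflicts (marked CONFLICT above).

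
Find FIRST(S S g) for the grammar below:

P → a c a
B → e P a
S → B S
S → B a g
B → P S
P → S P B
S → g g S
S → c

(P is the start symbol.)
FIRST sets of the non-terminals involved (from the grammar, by fixed-point iteration):
  FIRST(S) = { 'a', 'c', 'e', 'g' }

To compute FIRST(S S g), process the symbols left to right:
Symbol S is a non-terminal. Add FIRST(S) \ {ε} = { 'a', 'c', 'e', 'g' }
S is not nullable (ε ∉ FIRST(S)), so stop here.
FIRST(S S g) = { 'a', 'c', 'e', 'g' }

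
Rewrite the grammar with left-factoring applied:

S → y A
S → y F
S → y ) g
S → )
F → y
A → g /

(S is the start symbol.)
S → y S'
S' → A
S' → F
S' → ) g
S → )
F → y
A → g /

Left-factoring transforms A → αβ₁ | αβ₂ into A → αA' and A' → β₁ | β₂
(α is the longest common prefix among the alternatives). Repeat until
no nonterminal has two alternatives with a common prefix.

Round 1: S has alternatives sharing prefix 'y'. Introduce S': S → y S'
  Add: S' → A
  Add: S' → F
  Add: S' → ) g

No remaining common prefixes — done.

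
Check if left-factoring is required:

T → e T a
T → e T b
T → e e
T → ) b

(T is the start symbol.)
Left-factoring is needed when two productions for the same non-terminal
share a common prefix on the right-hand side.

Productions for T:
  T → e T a
  T → e T b
  T → e e
  T → ) b

Found common prefix 'e' in productions for T

Answer: Yes, T has productions with common prefix 'e'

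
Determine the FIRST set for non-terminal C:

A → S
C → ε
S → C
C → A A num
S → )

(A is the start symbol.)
To compute FIRST(C), examine every production with C on the left-hand side, reading each right-hand side left to right until a non-nullable symbol is reached.

FIRST sets of the other non-terminals involved (by the same procedure, iterated to a fixed point):
  FIRST(A) = { ')', 'num', ε }

From C → ε:
  - ε-production, so ε ∈ FIRST(C)
From C → A A num:
  - A is a non-terminal: add FIRST(A) \ {ε} = { ')', 'num' }
    A is nullable, so continue to the next symbol
  - A is a non-terminal: add FIRST(A) \ {ε} = { ')', 'num' }
    A is nullable, so continue to the next symbol
  - num is a terminal: add 'num' and stop

Collecting: FIRST(C) = { ')', 'num', ε }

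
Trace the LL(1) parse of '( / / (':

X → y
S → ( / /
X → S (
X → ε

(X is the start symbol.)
Stack is shown with the top on the left.

Stack      Input      Action
----------------------------
X $        ( / / ( $  output X → S (
S ( $      ( / / ( $  output S → ( / /
( / / ( $  ( / / ( $  match '('
/ / ( $    / / ( $    match '/'
/ ( $      / ( $      match '/'
( $        ( $        match '('
$          $          accept

The string is accepted.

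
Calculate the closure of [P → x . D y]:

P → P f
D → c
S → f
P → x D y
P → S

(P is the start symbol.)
{ [D → . c], [P → x . D y] }

Start with: [P → x . D y]
  [P → x . D y] has the dot before D: add [D → . c]
No further items can be added.

CLOSURE = { [D → . c], [P → x . D y] }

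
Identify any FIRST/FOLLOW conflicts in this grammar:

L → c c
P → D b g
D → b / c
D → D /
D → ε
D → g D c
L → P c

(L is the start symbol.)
A FIRST/FOLLOW conflict occurs when a non-terminal N has a nullable alternative N → β (β ⇒* ε) and another alternative N → α with FIRST(α) ∩ FOLLOW(N) ≠ ∅: on such a lookahead the parser cannot decide between expanding α and letting N vanish via β.

Nullable non-terminals: D.
FIRST sets used below: FIRST(D) = { '/', 'b', 'g', ε }

D: nullable alternative(s) D → ε; FOLLOW(D) = { '/', 'b', 'c' }
  D → b / c: FIRST \ {ε} = { 'b' } — overlaps FOLLOW(D) on { 'b' }: CONFLICT
  D → D /: FIRST \ {ε} = { '/', 'b', 'g' } — overlaps FOLLOW(D) on { '/', 'b' }: CONFLICT
  D → ε: FIRST \ {ε} = { } — this is the only nullable alternative, skip
  D → g D c: FIRST \ {ε} = { 'g' } — disjoint from FOLLOW(D)

L, P have no nullable alternative, so no FIRST/FOLLOW check is needed there.

So the grammar has 2 FIRST/FOLLOW conflicts (marked CONFLICT above).

Answer: Yes. D → b '/' c with FOLLOW(D) on { 'b' }; D → D '/' with FOLLOW(D) on { '/', 'b' }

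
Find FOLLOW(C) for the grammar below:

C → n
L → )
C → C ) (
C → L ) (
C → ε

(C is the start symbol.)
{ $, ')' }

To compute FOLLOW(C), find every occurrence of C on a right-hand side N → α C β: add FIRST(β) \ {ε}, and if β is empty or nullable also add FOLLOW(N). Iterate to a fixed point.

C is the start symbol, so $ ∈ FOLLOW(C).
In C → C ) (: C is followed by ')' '(', add FIRST(')' '(') \ {ε} = { ')' }

Taking the union: FOLLOW(C) = { $, ')' }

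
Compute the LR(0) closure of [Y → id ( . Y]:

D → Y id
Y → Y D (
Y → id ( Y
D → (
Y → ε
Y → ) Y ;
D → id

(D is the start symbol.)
Start with: [Y → id ( . Y]
  [Y → id ( . Y] has the dot before Y: add [Y → . Y D (], [Y → . id ( Y], [Y → .], [Y → . ) Y ;]
No further items can be added.

CLOSURE = { [Y → . ) Y ;], [Y → . Y D (], [Y → . id ( Y], [Y → .], [Y → id ( . Y] }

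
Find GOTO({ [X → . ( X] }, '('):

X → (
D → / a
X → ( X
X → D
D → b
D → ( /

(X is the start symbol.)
GOTO(I, '(') = CLOSURE({ [A → αX.β] : [A → α.Xβ] ∈ I, X = '(' })

Items with dot before '(', with the dot advanced:
  [X → . ( X] → [X → ( . X]
Closure of the advanced items:
  [X → ( . X] has the dot before X: add [X → . (], [X → . ( X], [X → . D]
  [X → . D] has the dot before D: add [D → . / a], [D → . b], [D → . ( /]

GOTO = { [D → . ( /], [D → . / a], [D → . b], [X → ( . X], [X → . ( X], [X → . (], [X → . D] }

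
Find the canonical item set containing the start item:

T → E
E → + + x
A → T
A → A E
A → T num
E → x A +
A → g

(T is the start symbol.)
First, augment the grammar with T' → T
I₀ = CLOSURE({ [T' → . T] }):
  [T' → . T] has the dot before T: add [T → . E]
  [T → . E] has the dot before E: add [E → . + + x], [E → . x A +]
No further items can be added.

I₀ = { [E → . + + x], [E → . x A +], [T → . E], [T' → . T] }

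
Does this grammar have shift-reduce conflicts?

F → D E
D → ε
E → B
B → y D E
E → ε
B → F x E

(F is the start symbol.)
A shift-reduce conflict occurs when an LR(0) state has both:
  - a complete (reduce) item [A → α .] (dot at the end), and
  - a shift item [B → β . c γ] (dot before a terminal).

Augment with F' → F and build the canonical LR(0) collection (I0 = CLOSURE({[F' → . F]}), then GOTO on every symbol after a dot until no new states appear). It has 11 states:
  I0: { [D → .], [F → . D E], [F' → . F] }  — reduce
  I1: { [B → . F x E], [B → . y D E], [D → .], [E → . B], [E → .], [F → . D E], [F → D . E] }  — shift, 2 reduces
  I2: { [F' → F .] }  — accept
  I3: { [E → B .] }  — reduce
  I4: { [F → D E .] }  — reduce
  I5: { [B → F . x E] }  — shift
  I6: { [B → y . D E], [D → .] }  — reduce
  I7: { [B → . F x E], [B → . y D E], [B → y D . E], [D → .], [E → . B], [E → .], [F → . D E] }  — shift, 2 reduces
  I8: { [B → y D E .] }  — reduce
  I9: { [B → . F x E], [B → . y D E], [B → F x . E], [D → .], [E → . B], [E → .], [F → . D E] }  — shift, 2 reduces
  I10: { [B → F x E .] }  — reduce

I1 contains reduce items [D → .], [E → .] and shift item [B → . y D E] — shift-reduce conflict.
I7 contains reduce items [D → .], [E → .] and shift item [B → . y D E] — shift-reduce conflict.
I9 contains reduce items [D → .], [E → .] and shift item [B → . y D E] — shift-reduce conflict.

Answer: Yes — I1: [D → .] vs [B → . y D E]; I7: [D → .] vs [B → . y D E]; I9: [D → .] vs [B → . y D E]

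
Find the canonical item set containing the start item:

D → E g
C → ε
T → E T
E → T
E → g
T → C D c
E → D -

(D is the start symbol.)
First, augment the grammar with D' → D
I₀ = CLOSURE({ [D' → . D] }):
  [D' → . D] has the dot before D: add [D → . E g]
  [D → . E g] has the dot before E: add [E → . T], [E → . g], [E → . D -]
  [E → . T] has the dot before T: add [T → . E T], [T → . C D c]
  [T → . C D c] has the dot before C: add [C → .]
No further items can be added.

I₀ = { [C → .], [D → . E g], [D' → . D], [E → . D -], [E → . T], [E → . g], [T → . C D c], [T → . E T] }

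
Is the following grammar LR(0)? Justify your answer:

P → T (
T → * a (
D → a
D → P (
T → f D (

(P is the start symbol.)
Augment with P' → P and build the canonical LR(0) collection (I0 = CLOSURE({[P' → . P]}), then GOTO on every symbol after a dot until no new states appear). It has 13 states:
  I0: { [P → . T (], [P' → . P], [T → . * a (], [T → . f D (] }  — shift
  I1: { [T → * . a (] }  — shift
  I2: { [P' → P .] }  — accept
  I3: { [P → T . (] }  — shift
  I4: { [D → . P (], [D → . a], [P → . T (], [T → . * a (], [T → . f D (], [T → f . D (] }  — shift
  I5: { [T → f D . (] }  — shift
  I6: { [D → P . (] }  — shift
  I7: { [D → a .] }  — reduce
  I8: { [D → P ( .] }  — reduce
  I9: { [T → f D ( .] }  — reduce
  I10: { [P → T ( .] }  — reduce
  I11: { [T → * a . (] }  — shift
  I12: { [T → * a ( .] }  — reduce

Every state is either a pure shift/goto state or contains exactly one complete item and nothing to shift — no conflicts. The grammar is LR(0).

Answer: Yes, the grammar is LR(0)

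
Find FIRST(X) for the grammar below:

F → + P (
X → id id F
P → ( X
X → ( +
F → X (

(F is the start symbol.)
From X → id id F:
  - id is a terminal: add 'id' and stop
From X → ( +:
  - '(' is a terminal: add '(' and stop

Collecting: FIRST(X) = { '(', 'id' }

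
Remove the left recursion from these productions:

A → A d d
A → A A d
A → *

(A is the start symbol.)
A → * A'
A' → d d A'
A' → A d A'
A' → ε

A is directly left-recursive. The standard transformation for
  A → A α₁ | ... | A α_m | β₁ | ... | β_n
is
  A  → β₁ A' | ... | β_n A'
  A' → α₁ A' | ... | α_m A' | ε

A → * becomes A → * A'
A → A d d becomes A' → d d A'
A → A A d becomes A' → A d A'
Add A' → ε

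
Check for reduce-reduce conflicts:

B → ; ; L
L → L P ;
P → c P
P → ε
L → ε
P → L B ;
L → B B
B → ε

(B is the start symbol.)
A reduce-reduce conflict occurs when an LR(0) state has two complete items [A → α .] and [B → β .] — both call for a reduction, and with no lookahead the parser cannot choose between them.

Augment with B' → B and build the canonical LR(0) collection (I0 = CLOSURE({[B' → . B]}), then GOTO on every symbol after a dot until no new states appear). It has 14 states:
  I0: { [B → . ; ; L], [B → .], [B' → . B] }  — shift, reduce
  I1: { [B → ; . ; L] }  — shift
  I2: { [B' → B .] }  — accept
  I3: { [B → . ; ; L], [B → .], [B → ; ; . L], [L → . B B], [L → . L P ;], [L → .] }  — shift, 2 reduces
  I4: { [B → . ; ; L], [B → .], [L → B . B] }  — shift, reduce
  I5: { [B → . ; ; L], [B → .], [B → ; ; L .], [L → . B B], [L → . L P ;], [L → .], [L → L . P ;], [P → . L B ;], [P → . c P], [P → .] }  — shift, 4 reduces
  I6: { [B → . ; ; L], [B → .], [L → . B B], [L → . L P ;], [L → .], [L → L . P ;], [P → . L B ;], [P → . c P], [P → .], [P → L . B ;] }  — shift, 3 reduces
  I7: { [L → L P . ;] }  — shift
  I8: { [B → . ; ; L], [B → .], [L → . B B], [L → . L P ;], [L → .], [P → . L B ;], [P → . c P], [P → .], [P → c . P] }  — shift, 3 reduces
  I9: { [P → c P .] }  — reduce
  I10: { [L → L P ; .] }  — reduce
  I11: { [B → . ; ; L], [B → .], [L → B . B], [P → L B . ;] }  — shift, reduce
  I12: { [B → ; . ; L], [P → L B ; .] }  — shift, reduce
  I13: { [L → B B .] }  — reduce

I3 contains complete items [B → .], [L → .] — reduce-reduce conflict.
I5 contains complete items [B → .], [B → ; ; L .], [L → .], [P → .] — reduce-reduce conflict.
I6 contains complete items [B → .], [L → .], [P → .] — reduce-reduce conflict.
I8 contains complete items [B → .], [L → .], [P → .] — reduce-reduce conflict.

Answer: Yes — I3: [B → .] vs [L → .]; I5: [B → .] vs [B → ; ; L .]; I6: [B → .] vs [L → .]; I8: [B → .] vs [L → .]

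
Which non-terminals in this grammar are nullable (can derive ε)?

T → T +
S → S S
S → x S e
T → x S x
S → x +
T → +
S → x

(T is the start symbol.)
A non-terminal is nullable if it can derive ε (the empty string): either it has an ε-production, or it has a production whose right-hand side consists entirely of nullable non-terminals.

There are no ε-productions, so no non-terminal can derive ε.
No non-terminals are nullable.

Answer: None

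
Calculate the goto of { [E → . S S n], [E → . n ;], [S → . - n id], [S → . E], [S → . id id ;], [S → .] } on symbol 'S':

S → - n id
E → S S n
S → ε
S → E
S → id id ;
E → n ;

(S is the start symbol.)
{ [E → . S S n], [E → . n ;], [E → S . S n], [S → . - n id], [S → . E], [S → . id id ;], [S → .] }

GOTO(I, 'S') = CLOSURE({ [A → αX.β] : [A → α.Xβ] ∈ I, X = 'S' })

Items with dot before 'S', with the dot advanced:
  [E → . S S n] → [E → S . S n]
Closure of the advanced items:
  [E → S . S n] has the dot before S: add [S → . - n id], [S → .], [S → . E], [S → . id id ;]
  [S → . E] has the dot before E: add [E → . S S n], [E → . n ;]

GOTO = { [E → . S S n], [E → . n ;], [E → S . S n], [S → . - n id], [S → . E], [S → . id id ;], [S → .] }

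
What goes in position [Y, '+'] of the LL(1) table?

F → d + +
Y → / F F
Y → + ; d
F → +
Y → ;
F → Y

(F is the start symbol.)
Y → + ; d

To find M[Y, '+'], we find productions for Y where '+' is in the predict set (PREDICT(N → α) = (FIRST(α) \ {ε}) ∪ (FOLLOW(N) if α ⇒* ε)).

Y → / F F: PREDICT = { '/' }
Y → + ; d: PREDICT = { '+' }
  '+' is in predict set, so this production goes in M[Y, '+']
Y → ;: PREDICT = { ';' }

M[Y, '+'] = Y → + ; d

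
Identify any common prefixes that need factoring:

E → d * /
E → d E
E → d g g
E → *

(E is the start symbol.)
Left-factoring is needed when two productions for the same non-terminal
share a common prefix on the right-hand side.

Productions for E:
  E → d * /
  E → d E
  E → d g g
  E → *

Found common prefix 'd' in productions for E

Answer: Yes, E has productions with common prefix 'd'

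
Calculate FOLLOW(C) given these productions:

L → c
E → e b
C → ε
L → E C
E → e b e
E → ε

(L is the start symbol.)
In L → E C: C is at the end, add FOLLOW(L)

The FOLLOW sets referred to above (computed the same way, to a fixed point):
  FOLLOW(L) = { $ }

Taking the union: FOLLOW(C) = { $ }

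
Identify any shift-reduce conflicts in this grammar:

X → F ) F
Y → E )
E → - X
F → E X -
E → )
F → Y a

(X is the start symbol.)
No shift-reduce conflicts

A shift-reduce conflict occurs when an LR(0) state has both:
  - a complete (reduce) item [A → α .] (dot at the end), and
  - a shift item [B → β . c γ] (dot before a terminal).

Augment with X' → X and build the canonical LR(0) collection (I0 = CLOSURE({[X' → . X]}), then GOTO on every symbol after a dot until no new states appear). It has 14 states:
  I0: { [E → . )], [E → . - X], [F → . E X -], [F → . Y a], [X → . F ) F], [X' → . X], [Y → . E )] }  — shift
  I1: { [E → ) .] }  — reduce
  I2: { [E → - . X], [E → . )], [E → . - X], [F → . E X -], [F → . Y a], [X → . F ) F], [Y → . E )] }  — shift
  I3: { [E → . )], [E → . - X], [F → . E X -], [F → . Y a], [F → E . X -], [X → . F ) F], [Y → . E )], [Y → E . )] }  — shift
  I4: { [X → F . ) F] }  — shift
  I5: { [X' → X .] }  — accept
  I6: { [F → Y . a] }  — shift
  I7: { [F → Y a .] }  — reduce
  I8: { [E → . )], [E → . - X], [F → . E X -], [F → . Y a], [X → F ) . F], [Y → . E )] }  — shift
  I9: { [X → F ) F .] }  — reduce
  I10: { [E → ) .], [Y → E ) .] }  — 2 reduces
  I11: { [F → E X . -] }  — shift
  I12: { [F → E X - .] }  — reduce
  I13: { [E → - X .] }  — reduce

No state contains both a complete item and a shift item.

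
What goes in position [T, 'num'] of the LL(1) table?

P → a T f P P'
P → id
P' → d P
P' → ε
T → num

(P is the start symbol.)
T → num

To find M[T, 'num'], we find productions for T where 'num' is in the predict set (PREDICT(N → α) = (FIRST(α) \ {ε}) ∪ (FOLLOW(N) if α ⇒* ε)).

T → num: PREDICT = { 'num' }
  'num' is in predict set, so this production goes in M[T, 'num']

M[T, 'num'] = T → num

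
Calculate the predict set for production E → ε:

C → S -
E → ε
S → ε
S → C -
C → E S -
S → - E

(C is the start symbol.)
{ '-' }

PREDICT(E → ε) = (FIRST(RHS) \ {ε}) ∪ (FOLLOW(E) if ε ∈ FIRST(RHS), i.e. RHS ⇒* ε)
The right-hand side is ε (FIRST(ε) = { ε }), so the predict set is FOLLOW(E) = { '-' }
PREDICT(E → ε) = { '-' }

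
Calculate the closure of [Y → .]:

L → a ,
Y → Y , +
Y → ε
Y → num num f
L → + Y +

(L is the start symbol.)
{ [Y → .] }

To compute CLOSURE, for each item [A → α.Bβ] where B is a non-terminal, add [B → .γ] for all productions B → γ; repeat for the newly added items until nothing changes.

Start with: [Y → .]
The dot is at the end, so nothing is added.

CLOSURE = { [Y → .] }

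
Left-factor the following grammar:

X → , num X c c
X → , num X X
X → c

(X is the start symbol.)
Left-factoring transforms A → αβ₁ | αβ₂ into A → αA' and A' → β₁ | β₂
(α is the longest common prefix among the alternatives). Repeat until
no nonterminal has two alternatives with a common prefix.

Round 1: X has alternatives sharing prefix ', num X'. Introduce X': X → , num X X'
  Add: X' → c c
  Add: X' → X

No remaining common prefixes — done.

Resulting grammar:
X → , num X X'
X' → c c
X' → X
X → c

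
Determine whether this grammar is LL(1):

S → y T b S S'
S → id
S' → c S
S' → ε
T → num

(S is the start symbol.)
A grammar is LL(1) if for each non-terminal N with multiple productions, the predict sets of those productions are pairwise disjoint, where PREDICT(N → α) = (FIRST(α) \ {ε}) ∪ (FOLLOW(N) if α ⇒* ε).

Relevant sets:
  FOLLOW(S') = { $, 'c' }

For S:
  PREDICT(S → y T b S S') = { 'y' }
  PREDICT(S → id) = { 'id' }
For S':
  PREDICT(S' → c S) = { 'c' }
  PREDICT(S' → ε) = { $, 'c' }
T has a single production, so nothing to check there.

Conflict found: Predict set conflict for S': { 'c' }
The grammar is NOT LL(1).

Answer: No. Predict set conflict for S': { 'c' }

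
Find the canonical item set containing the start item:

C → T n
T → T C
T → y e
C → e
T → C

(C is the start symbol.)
{ [C → . T n], [C → . e], [C' → . C], [T → . C], [T → . T C], [T → . y e] }

First, augment the grammar with C' → C
I₀ = CLOSURE({ [C' → . C] }):
  [C' → . C] has the dot before C: add [C → . T n], [C → . e]
  [C → . T n] has the dot before T: add [T → . T C], [T → . y e], [T → . C]
No further items can be added.

I₀ = { [C → . T n], [C → . e], [C' → . C], [T → . C], [T → . T C], [T → . y e] }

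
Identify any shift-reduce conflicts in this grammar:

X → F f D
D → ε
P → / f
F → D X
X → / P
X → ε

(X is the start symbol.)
A shift-reduce conflict occurs when an LR(0) state has both:
  - a complete (reduce) item [A → α .] (dot at the end), and
  - a shift item [B → β . c γ] (dot before a terminal).

Augment with X' → X and build the canonical LR(0) collection (I0 = CLOSURE({[X' → . X]}), then GOTO on every symbol after a dot until no new states appear). It has 11 states:
  I0: { [D → .], [F → . D X], [X → . / P], [X → . F f D], [X → .], [X' → . X] }  — shift, 2 reduces
  I1: { [P → . / f], [X → / . P] }  — shift
  I2: { [D → .], [F → . D X], [F → D . X], [X → . / P], [X → . F f D], [X → .] }  — shift, 2 reduces
  I3: { [X → F . f D] }  — shift
  I4: { [X' → X .] }  — accept
  I5: { [D → .], [X → F f . D] }  — reduce
  I6: { [X → F f D .] }  — reduce
  I7: { [F → D X .] }  — reduce
  I8: { [P → / . f] }  — shift
  I9: { [X → / P .] }  — reduce
  I10: { [P → / f .] }  — reduce

I0 contains reduce items [D → .], [X → .] and shift item [X → . / P] — shift-reduce conflict.
I2 contains reduce items [D → .], [X → .] and shift item [X → . / P] — shift-reduce conflict.

Answer: Yes — I0: [D → .] vs [X → . / P]; I2: [D → .] vs [X → . / P]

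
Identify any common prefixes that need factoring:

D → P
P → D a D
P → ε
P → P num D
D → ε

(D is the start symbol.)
Left-factoring is needed when two productions for the same non-terminal
share a common prefix on the right-hand side.

Productions for D:
  D → P
  D → ε
Productions for P:
  P → D a D
  P → ε
  P → P num D

No common prefixes found.

Answer: No, left-factoring is not needed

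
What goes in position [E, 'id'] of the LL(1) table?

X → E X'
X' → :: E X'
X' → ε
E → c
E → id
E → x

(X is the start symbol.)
To find M[E, 'id'], we find productions for E where 'id' is in the predict set (PREDICT(N → α) = (FIRST(α) \ {ε}) ∪ (FOLLOW(N) if α ⇒* ε)).

E → c: PREDICT = { 'c' }
E → id: PREDICT = { 'id' }
  'id' is in predict set, so this production goes in M[E, 'id']
E → x: PREDICT = { 'x' }

M[E, 'id'] = E → id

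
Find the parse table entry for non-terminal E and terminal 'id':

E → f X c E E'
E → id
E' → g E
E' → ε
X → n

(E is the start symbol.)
E → id

To find M[E, 'id'], we find productions for E where 'id' is in the predict set (PREDICT(N → α) = (FIRST(α) \ {ε}) ∪ (FOLLOW(N) if α ⇒* ε)).

E → f X c E E': PREDICT = { 'f' }
E → id: PREDICT = { 'id' }
  'id' is in predict set, so this production goes in M[E, 'id']

M[E, 'id'] = E → id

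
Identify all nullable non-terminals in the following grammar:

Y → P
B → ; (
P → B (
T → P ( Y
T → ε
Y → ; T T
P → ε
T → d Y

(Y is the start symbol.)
A non-terminal is nullable if it can derive ε (the empty string): either it has an ε-production, or it has a production whose right-hand side consists entirely of nullable non-terminals.

ε-productions: T → ε, P → ε
So T, P are immediately nullable.
Y → P: every symbol on the right is nullable, so Y is nullable too.
No further non-terminal can be added: every production for the remaining non-terminals contains a terminal or a non-nullable non-terminal.
Nullable = { 'P', 'T', 'Y' }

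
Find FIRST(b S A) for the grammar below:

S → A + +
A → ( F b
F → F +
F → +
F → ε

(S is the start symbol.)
To compute FIRST(b S A), process the symbols left to right:
Symbol b is a terminal. Add 'b' and stop.
FIRST(b S A) = { 'b' }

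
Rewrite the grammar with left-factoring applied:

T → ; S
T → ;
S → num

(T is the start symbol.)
Left-factoring transforms A → αβ₁ | αβ₂ into A → αA' and A' → β₁ | β₂
(α is the longest common prefix among the alternatives). Repeat until
no nonterminal has two alternatives with a common prefix.

Round 1: T has alternatives sharing prefix ';'. Introduce T': T → ; T'
  Add: T' → S
  Add: T' → ε

No remaining common prefixes — done.

Resulting grammar:
T → ; T'
T' → S
T' → ε
S → num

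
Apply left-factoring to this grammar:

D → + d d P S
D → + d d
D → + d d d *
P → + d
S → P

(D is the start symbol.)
D → + d d D'
D' → P S
D' → ε
D' → d *
P → + d
S → P

Left-factoring transforms A → αβ₁ | αβ₂ into A → αA' and A' → β₁ | β₂
(α is the longest common prefix among the alternatives). Repeat until
no nonterminal has two alternatives with a common prefix.

Round 1: D has alternatives sharing prefix '+ d d'. Introduce D': D → + d d D'
  Add: D' → P S
  Add: D' → ε
  Add: D' → d *

No remaining common prefixes — done.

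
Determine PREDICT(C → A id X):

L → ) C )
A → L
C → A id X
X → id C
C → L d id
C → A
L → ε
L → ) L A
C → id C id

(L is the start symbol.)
PREDICT(C → A id X) = (FIRST(RHS) \ {ε}) ∪ (FOLLOW(C) if ε ∈ FIRST(RHS), i.e. RHS ⇒* ε)
FIRST(A) = { ')', ε }
FIRST(A id X) = { ')', 'id' }
ε ∉ FIRST(A id X), so FOLLOW(C) is not added.
PREDICT(C → A id X) = { ')', 'id' }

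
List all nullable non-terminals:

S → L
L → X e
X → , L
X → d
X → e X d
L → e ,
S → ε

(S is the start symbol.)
{ 'S' }

A non-terminal is nullable if it can derive ε (the empty string): either it has an ε-production, or it has a production whose right-hand side consists entirely of nullable non-terminals.

ε-productions: S → ε
So S is immediately nullable.
No further non-terminal can be added: every production for the remaining non-terminals contains a terminal or a non-nullable non-terminal.
Nullable = { 'S' }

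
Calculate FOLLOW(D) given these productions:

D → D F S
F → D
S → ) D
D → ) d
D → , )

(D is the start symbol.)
{ $, ')', ',' }

D is the start symbol, so $ ∈ FOLLOW(D).
In D → D F S: D is followed by F S, add FIRST(F S) \ {ε} = { ')', ',' }
In F → D: D is at the end, add FOLLOW(F)
In S → ) D: D is at the end, add FOLLOW(S)

The FOLLOW sets referred to above (computed the same way, to a fixed point):
  FOLLOW(F) = { ')' }
  FOLLOW(S) = { $, ')', ',' }

Taking the union: FOLLOW(D) = { $, ')', ',' }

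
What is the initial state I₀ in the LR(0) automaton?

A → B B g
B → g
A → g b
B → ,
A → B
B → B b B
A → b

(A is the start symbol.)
First, augment the grammar with A' → A
I₀ = CLOSURE({ [A' → . A] }):
  [A' → . A] has the dot before A: add [A → . B B g], [A → . g b], [A → . B], [A → . b]
  [A → . B B g] has the dot before B: add [B → . g], [B → . ,], [B → . B b B]
No further items can be added.

I₀ = { [A → . B B g], [A → . B], [A → . b], [A → . g b], [A' → . A], [B → . ,], [B → . B b B], [B → . g] }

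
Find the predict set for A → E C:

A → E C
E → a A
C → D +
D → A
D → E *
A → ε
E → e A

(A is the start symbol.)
PREDICT(A → E C) = (FIRST(RHS) \ {ε}) ∪ (FOLLOW(A) if ε ∈ FIRST(RHS), i.e. RHS ⇒* ε)
FIRST(E) = { 'a', 'e' }
FIRST(E C) = { 'a', 'e' }
ε ∉ FIRST(E C), so FOLLOW(A) is not added.
PREDICT(A → E C) = { 'a', 'e' }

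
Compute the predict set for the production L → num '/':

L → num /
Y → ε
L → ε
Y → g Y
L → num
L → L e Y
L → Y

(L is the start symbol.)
PREDICT(L → num '/') = (FIRST(RHS) \ {ε}) ∪ (FOLLOW(L) if ε ∈ FIRST(RHS), i.e. RHS ⇒* ε)
FIRST(num '/') = { 'num' }
ε ∉ FIRST(num '/'), so FOLLOW(L) is not added.
PREDICT(L → num '/') = { 'num' }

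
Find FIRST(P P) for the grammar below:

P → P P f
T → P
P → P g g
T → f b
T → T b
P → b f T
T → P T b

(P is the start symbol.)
{ 'b' }

FIRST sets of the non-terminals involved (from the grammar, by fixed-point iteration):
  FIRST(P) = { 'b' }

To compute FIRST(P P), process the symbols left to right:
Symbol P is a non-terminal. Add FIRST(P) \ {ε} = { 'b' }
P is not nullable (ε ∉ FIRST(P)), so stop here.
FIRST(P P) = { 'b' }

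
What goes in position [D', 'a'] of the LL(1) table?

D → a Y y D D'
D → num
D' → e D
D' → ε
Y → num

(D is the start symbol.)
To find M[D', 'a'], we find productions for D' where 'a' is in the predict set (PREDICT(N → α) = (FIRST(α) \ {ε}) ∪ (FOLLOW(N) if α ⇒* ε)).

Relevant sets:
  FOLLOW(D') = { $, 'e' }

D' → e D: PREDICT = { 'e' }
D' → ε: PREDICT = { $, 'e' }

M[D', 'a'] is empty (no production applies)

Answer: Empty (error entry)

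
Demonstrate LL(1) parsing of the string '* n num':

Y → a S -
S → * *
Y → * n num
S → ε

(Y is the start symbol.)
Stack is shown with the top on the left.

Stack      Input      Action
----------------------------
Y $        * n num $  output Y → * n num
* n num $  * n num $  match '*'
n num $    n num $    match 'n'
num $      num $      match 'num'
$          $          accept

The string is accepted.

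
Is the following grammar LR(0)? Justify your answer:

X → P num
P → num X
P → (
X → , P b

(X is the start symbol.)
Yes, the grammar is LR(0)

A grammar is LR(0) if no state in the canonical LR(0) collection has:
  - both a shift item (dot before a terminal) and a complete item (shift-reduce conflict), or
  - two or more complete items (reduce-reduce conflict; the accept item [X' → X .] counts as a complete item here).

Augment with X' → X and build the canonical LR(0) collection (I0 = CLOSURE({[X' → . X]}), then GOTO on every symbol after a dot until no new states appear). It has 10 states:
  I0: { [P → . (], [P → . num X], [X → . , P b], [X → . P num], [X' → . X] }  — shift
  I1: { [P → ( .] }  — reduce
  I2: { [P → . (], [P → . num X], [X → , . P b] }  — shift
  I3: { [X → P . num] }  — shift
  I4: { [X' → X .] }  — accept
  I5: { [P → . (], [P → . num X], [P → num . X], [X → . , P b], [X → . P num] }  — shift
  I6: { [P → num X .] }  — reduce
  I7: { [X → P num .] }  — reduce
  I8: { [X → , P . b] }  — shift
  I9: { [X → , P b .] }  — reduce

Every state is either a pure shift/goto state or contains exactly one complete item and nothing to shift — no conflicts. The grammar is LR(0).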